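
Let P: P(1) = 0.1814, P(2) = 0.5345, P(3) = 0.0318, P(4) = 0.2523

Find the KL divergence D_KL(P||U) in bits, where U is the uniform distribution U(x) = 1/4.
0.4107 bits

U(i) = 1/4 for all i

D_KL(P||U) = Σ P(x) log₂(P(x) / (1/4))
           = Σ P(x) log₂(P(x)) + log₂(4)
           = log₂(4) - H(P)

H(P) = -Σ P(x) log₂(P(x)):
  -P(1)·log₂(P(1)) = -(0.1814)·log₂(0.1814) = 0.44674
  -P(2)·log₂(P(2)) = -(0.5345)·log₂(0.5345) = 0.48305
  -P(3)·log₂(P(3)) = -(0.0318)·log₂(0.0318) = 0.15820
  -P(4)·log₂(P(4)) = -(0.2523)·log₂(0.2523) = 0.50127
H(P) = 0.44674 + 0.48305 + 0.15820 + 0.50127 = 1.58926 bits

log₂(4) = 2.00000 bits

D_KL(P||U) = 2.00000 - 1.58926 = 0.41074 ≈ 0.4107 bits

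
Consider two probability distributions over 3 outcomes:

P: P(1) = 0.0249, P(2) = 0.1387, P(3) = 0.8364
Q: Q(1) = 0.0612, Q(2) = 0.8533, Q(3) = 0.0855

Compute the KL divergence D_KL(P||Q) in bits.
2.3561 bits

D_KL(P||Q) = Σ P(x) log₂(P(x)/Q(x))

Computing term by term:
  P(1)·log₂(P(1)/Q(1)) = 0.0249·log₂(0.0249/0.0612) = -0.03230
  P(2)·log₂(P(2)/Q(2)) = 0.1387·log₂(0.1387/0.8533) = -0.36354
  P(3)·log₂(P(3)/Q(3)) = 0.8364·log₂(0.8364/0.0855) = 2.75192

D_KL(P||Q) = -0.03230 - 0.36354 + 2.75192 = 2.35608 ≈ 2.3561 bits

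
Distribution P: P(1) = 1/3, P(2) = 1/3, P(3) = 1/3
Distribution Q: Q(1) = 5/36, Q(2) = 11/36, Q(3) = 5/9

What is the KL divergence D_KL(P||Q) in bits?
0.2172 bits

D_KL(P||Q) = Σ P(x) log₂(P(x)/Q(x))

Computing term by term:
  P(1)·log₂(P(1)/Q(1)) = (1/3)·log₂((1/3)/(5/36)) = 0.42101
  P(2)·log₂(P(2)/Q(2)) = (1/3)·log₂((1/3)/(11/36)) = 0.04184
  P(3)·log₂(P(3)/Q(3)) = (1/3)·log₂((1/3)/(5/9)) = -0.24566

D_KL(P||Q) = 0.42101 + 0.04184 - 0.24566 = 0.21719 ≈ 0.2172 bits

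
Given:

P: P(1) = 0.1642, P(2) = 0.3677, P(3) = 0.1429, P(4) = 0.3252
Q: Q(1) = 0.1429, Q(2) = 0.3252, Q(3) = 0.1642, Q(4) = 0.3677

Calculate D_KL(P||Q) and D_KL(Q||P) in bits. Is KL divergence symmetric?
D_KL(P||Q) = 0.0118 bits, D_KL(Q||P) = 0.0118 bits. The two values coincide for this particular pair, but no — KL divergence is not symmetric in general.

D_KL(P||Q) = Σ P(x) log₂(P(x)/Q(x))

Computing term by term:
  P(1)·log₂(P(1)/Q(1)) = 0.1642·log₂(0.1642/0.1429) = 0.03291
  P(2)·log₂(P(2)/Q(2)) = 0.3677·log₂(0.3677/0.3252) = 0.06516
  P(3)·log₂(P(3)/Q(3)) = 0.1429·log₂(0.1429/0.1642) = -0.02864
  P(4)·log₂(P(4)/Q(4)) = 0.3252·log₂(0.3252/0.3677) = -0.05763

D_KL(P||Q) = 0.03291 + 0.06516 - 0.02864 - 0.05763 = 0.01180 ≈ 0.0118 bits

D_KL(Q||P) = Σ Q(x) log₂(Q(x)/P(x))

Computing term by term:
  Q(1)·log₂(Q(1)/P(1)) = 0.1429·log₂(0.1429/0.1642) = -0.02864
  Q(2)·log₂(Q(2)/P(2)) = 0.3252·log₂(0.3252/0.3677) = -0.05763
  Q(3)·log₂(Q(3)/P(3)) = 0.1642·log₂(0.1642/0.1429) = 0.03291
  Q(4)·log₂(Q(4)/P(4)) = 0.3677·log₂(0.3677/0.3252) = 0.06516

D_KL(Q||P) = -0.02864 - 0.05763 + 0.03291 + 0.06516 = 0.01180 ≈ 0.0118 bits

These ARE equal here. Q is P with outcomes relabeled (Q(1) = P(3), Q(2) = P(4), Q(3) = P(1), Q(4) = P(2)) by a relabeling that is its own inverse, so the two sums contain exactly the same terms in a different order. This is a special case — KL divergence is not symmetric in general: D_KL(P||Q) ≠ D_KL(Q||P) for most P, Q.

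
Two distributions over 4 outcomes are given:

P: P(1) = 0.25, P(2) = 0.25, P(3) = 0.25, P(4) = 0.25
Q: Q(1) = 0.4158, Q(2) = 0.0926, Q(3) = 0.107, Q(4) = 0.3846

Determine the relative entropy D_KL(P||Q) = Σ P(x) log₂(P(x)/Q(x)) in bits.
0.3254 bits

D_KL(P||Q) = Σ P(x) log₂(P(x)/Q(x))

Computing term by term:
  P(1)·log₂(P(1)/Q(1)) = 0.25·log₂(0.25/0.4158) = -0.18349
  P(2)·log₂(P(2)/Q(2)) = 0.25·log₂(0.25/0.0926) = 0.35821
  P(3)·log₂(P(3)/Q(3)) = 0.25·log₂(0.25/0.107) = 0.30608
  P(4)·log₂(P(4)/Q(4)) = 0.25·log₂(0.25/0.3846) = -0.15536

D_KL(P||Q) = -0.18349 + 0.35821 + 0.30608 - 0.15536 = 0.32544 ≈ 0.3254 bits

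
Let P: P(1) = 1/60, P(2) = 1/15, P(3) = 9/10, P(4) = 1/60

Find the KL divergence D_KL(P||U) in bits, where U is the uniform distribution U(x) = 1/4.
1.4058 bits

U(i) = 1/4 for all i

D_KL(P||U) = Σ P(x) log₂(P(x) / (1/4))
           = Σ P(x) log₂(P(x)) + log₂(4)
           = log₂(4) - H(P)

H(P) = -Σ P(x) log₂(P(x)):
  -P(1)·log₂(P(1)) = -(1/60)·log₂(1/60) = 0.09845
  -P(2)·log₂(P(2)) = -(1/15)·log₂(1/15) = 0.26046
  -P(3)·log₂(P(3)) = -(9/10)·log₂(9/10) = 0.13680
  -P(4)·log₂(P(4)) = -(1/60)·log₂(1/60) = 0.09845
H(P) = 0.09845 + 0.26046 + 0.13680 + 0.09845 = 0.59416 bits

log₂(4) = 2.00000 bits

D_KL(P||U) = 2.00000 - 0.59416 = 1.40584 ≈ 1.4058 bits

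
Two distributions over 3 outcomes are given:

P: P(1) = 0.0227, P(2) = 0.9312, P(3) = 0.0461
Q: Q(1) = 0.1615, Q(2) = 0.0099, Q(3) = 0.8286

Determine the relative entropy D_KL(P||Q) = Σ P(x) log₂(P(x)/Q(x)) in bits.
5.8481 bits

D_KL(P||Q) = Σ P(x) log₂(P(x)/Q(x))

Computing term by term:
  P(1)·log₂(P(1)/Q(1)) = 0.0227·log₂(0.0227/0.1615) = -0.06426
  P(2)·log₂(P(2)/Q(2)) = 0.9312·log₂(0.9312/0.0099) = 6.10450
  P(3)·log₂(P(3)/Q(3)) = 0.0461·log₂(0.0461/0.8286) = -0.19214

D_KL(P||Q) = -0.06426 + 6.10450 - 0.19214 = 5.84810 ≈ 5.8481 bits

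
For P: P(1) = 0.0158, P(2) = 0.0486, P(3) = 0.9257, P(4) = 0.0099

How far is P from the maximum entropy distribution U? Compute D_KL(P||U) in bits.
1.5244 bits

U(i) = 1/4 for all i

D_KL(P||U) = Σ P(x) log₂(P(x) / (1/4))
           = Σ P(x) log₂(P(x)) + log₂(4)
           = log₂(4) - H(P)

H(P) = -Σ P(x) log₂(P(x)):
  -P(1)·log₂(P(1)) = -(0.0158)·log₂(0.0158) = 0.09455
  -P(2)·log₂(P(2)) = -(0.0486)·log₂(0.0486) = 0.21204
  -P(3)·log₂(P(3)) = -(0.9257)·log₂(0.9257) = 0.10311
  -P(4)·log₂(P(4)) = -(0.0099)·log₂(0.0099) = 0.06592
H(P) = 0.09455 + 0.21204 + 0.10311 + 0.06592 = 0.47562 bits

log₂(4) = 2.00000 bits

D_KL(P||U) = 2.00000 - 0.47562 = 1.52438 ≈ 1.5244 bits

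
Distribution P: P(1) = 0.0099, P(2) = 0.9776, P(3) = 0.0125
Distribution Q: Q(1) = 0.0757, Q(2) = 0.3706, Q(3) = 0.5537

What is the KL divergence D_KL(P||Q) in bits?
1.2706 bits

D_KL(P||Q) = Σ P(x) log₂(P(x)/Q(x))

Computing term by term:
  P(1)·log₂(P(1)/Q(1)) = 0.0099·log₂(0.0099/0.0757) = -0.02905
  P(2)·log₂(P(2)/Q(2)) = 0.9776·log₂(0.9776/0.3706) = 1.36804
  P(3)·log₂(P(3)/Q(3)) = 0.0125·log₂(0.0125/0.5537) = -0.06836

D_KL(P||Q) = -0.02905 + 1.36804 - 0.06836 = 1.27063 ≈ 1.2706 bits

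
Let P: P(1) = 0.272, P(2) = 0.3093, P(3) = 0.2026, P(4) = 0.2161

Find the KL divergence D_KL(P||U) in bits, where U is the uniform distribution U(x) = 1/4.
0.0212 bits

U(i) = 1/4 for all i

D_KL(P||U) = Σ P(x) log₂(P(x) / (1/4))
           = Σ P(x) log₂(P(x)) + log₂(4)
           = log₂(4) - H(P)

H(P) = -Σ P(x) log₂(P(x)):
  -P(1)·log₂(P(1)) = -(0.272)·log₂(0.272) = 0.51090
  -P(2)·log₂(P(2)) = -(0.3093)·log₂(0.3093) = 0.52362
  -P(3)·log₂(P(3)) = -(0.2026)·log₂(0.2026) = 0.46665
  -P(4)·log₂(P(4)) = -(0.2161)·log₂(0.2161) = 0.47763
H(P) = 0.51090 + 0.52362 + 0.46665 + 0.47763 = 1.97880 bits

log₂(4) = 2.00000 bits

D_KL(P||U) = 2.00000 - 1.97880 = 0.02120 ≈ 0.0212 bits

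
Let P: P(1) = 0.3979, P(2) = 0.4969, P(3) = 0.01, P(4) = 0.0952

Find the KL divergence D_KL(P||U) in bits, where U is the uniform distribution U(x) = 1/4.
0.5802 bits

U(i) = 1/4 for all i

D_KL(P||U) = Σ P(x) log₂(P(x) / (1/4))
           = Σ P(x) log₂(P(x)) + log₂(4)
           = log₂(4) - H(P)

H(P) = -Σ P(x) log₂(P(x)):
  -P(1)·log₂(P(1)) = -(0.3979)·log₂(0.3979) = 0.52902
  -P(2)·log₂(P(2)) = -(0.4969)·log₂(0.4969) = 0.50136
  -P(3)·log₂(P(3)) = -(0.01)·log₂(0.01) = 0.06644
  -P(4)·log₂(P(4)) = -(0.0952)·log₂(0.0952) = 0.32300
H(P) = 0.52902 + 0.50136 + 0.06644 + 0.32300 = 1.41982 bits

log₂(4) = 2.00000 bits

D_KL(P||U) = 2.00000 - 1.41982 = 0.58018 ≈ 0.5802 bits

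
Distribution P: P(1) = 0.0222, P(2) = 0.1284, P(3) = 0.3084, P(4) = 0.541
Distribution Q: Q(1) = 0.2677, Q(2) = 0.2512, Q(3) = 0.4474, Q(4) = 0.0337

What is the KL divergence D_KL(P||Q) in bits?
1.7970 bits

D_KL(P||Q) = Σ P(x) log₂(P(x)/Q(x))

Computing term by term:
  P(1)·log₂(P(1)/Q(1)) = 0.0222·log₂(0.0222/0.2677) = -0.07974
  P(2)·log₂(P(2)/Q(2)) = 0.1284·log₂(0.1284/0.2512) = -0.12432
  P(3)·log₂(P(3)/Q(3)) = 0.3084·log₂(0.3084/0.4474) = -0.16554
  P(4)·log₂(P(4)/Q(4)) = 0.541·log₂(0.541/0.0337) = 2.16660

D_KL(P||Q) = -0.07974 - 0.12432 - 0.16554 + 2.16660 = 1.79700 ≈ 1.7970 bits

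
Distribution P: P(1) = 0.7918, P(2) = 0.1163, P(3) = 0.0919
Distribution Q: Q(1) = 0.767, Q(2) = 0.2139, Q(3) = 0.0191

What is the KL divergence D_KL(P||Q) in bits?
0.1424 bits

D_KL(P||Q) = Σ P(x) log₂(P(x)/Q(x))

Computing term by term:
  P(1)·log₂(P(1)/Q(1)) = 0.7918·log₂(0.7918/0.767) = 0.03635
  P(2)·log₂(P(2)/Q(2)) = 0.1163·log₂(0.1163/0.2139) = -0.10224
  P(3)·log₂(P(3)/Q(3)) = 0.0919·log₂(0.0919/0.0191) = 0.20829

D_KL(P||Q) = 0.03635 - 0.10224 + 0.20829 = 0.14240 ≈ 0.1424 bits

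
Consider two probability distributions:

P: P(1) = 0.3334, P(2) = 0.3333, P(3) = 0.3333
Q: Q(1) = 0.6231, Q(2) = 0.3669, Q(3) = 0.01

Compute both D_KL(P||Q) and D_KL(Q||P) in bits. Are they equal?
D_KL(P||Q) = 1.3391 bits, D_KL(Q||P) = 0.5624 bits. No, they are not equal.

D_KL(P||Q) = Σ P(x) log₂(P(x)/Q(x))

Computing term by term:
  P(1)·log₂(P(1)/Q(1)) = 0.3334·log₂(0.3334/0.6231) = -0.30080
  P(2)·log₂(P(2)/Q(2)) = 0.3333·log₂(0.3333/0.3669) = -0.04618
  P(3)·log₂(P(3)/Q(3)) = 0.3333·log₂(0.3333/0.01) = 1.68608

D_KL(P||Q) = -0.30080 - 0.04618 + 1.68608 = 1.33910 ≈ 1.3391 bits

D_KL(Q||P) = Σ Q(x) log₂(Q(x)/P(x))

Computing term by term:
  Q(1)·log₂(Q(1)/P(1)) = 0.6231·log₂(0.6231/0.3334) = 0.56217
  Q(2)·log₂(Q(2)/P(2)) = 0.3669·log₂(0.3669/0.3333) = 0.05084
  Q(3)·log₂(Q(3)/P(3)) = 0.01·log₂(0.01/0.3333) = -0.05059

D_KL(Q||P) = 0.56217 + 0.05084 - 0.05059 = 0.56242 ≈ 0.5624 bits

These are NOT equal (difference: 0.7767 bits). KL divergence is asymmetric: D_KL(P||Q) ≠ D_KL(Q||P) in general.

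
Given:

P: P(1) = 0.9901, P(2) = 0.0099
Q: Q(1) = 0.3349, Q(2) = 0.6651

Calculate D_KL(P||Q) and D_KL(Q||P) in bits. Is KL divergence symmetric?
D_KL(P||Q) = 1.4883 bits, D_KL(Q||P) = 3.5134 bits. No, KL divergence is not symmetric.

D_KL(P||Q) = Σ P(x) log₂(P(x)/Q(x))

Computing term by term:
  P(1)·log₂(P(1)/Q(1)) = 0.9901·log₂(0.9901/0.3349) = 1.54836
  P(2)·log₂(P(2)/Q(2)) = 0.0099·log₂(0.0099/0.6651) = -0.06009

D_KL(P||Q) = 1.54836 - 0.06009 = 1.48827 ≈ 1.4883 bits

D_KL(Q||P) = Σ Q(x) log₂(Q(x)/P(x))

Computing term by term:
  Q(1)·log₂(Q(1)/P(1)) = 0.3349·log₂(0.3349/0.9901) = -0.52373
  Q(2)·log₂(Q(2)/P(2)) = 0.6651·log₂(0.6651/0.0099) = 4.03716

D_KL(Q||P) = -0.52373 + 4.03716 = 3.51343 ≈ 3.5134 bits

These are NOT equal (difference: 2.0251 bits). KL divergence is asymmetric: D_KL(P||Q) ≠ D_KL(Q||P) in general.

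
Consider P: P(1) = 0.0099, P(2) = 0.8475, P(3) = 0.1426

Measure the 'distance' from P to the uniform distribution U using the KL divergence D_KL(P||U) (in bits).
0.9160 bits

U(i) = 1/3 for all i

D_KL(P||U) = Σ P(x) log₂(P(x) / (1/3))
           = Σ P(x) log₂(P(x)) + log₂(3)
           = log₂(3) - H(P)

H(P) = -Σ P(x) log₂(P(x)):
  -P(1)·log₂(P(1)) = -(0.0099)·log₂(0.0099) = 0.06592
  -P(2)·log₂(P(2)) = -(0.8475)·log₂(0.8475) = 0.20231
  -P(3)·log₂(P(3)) = -(0.1426)·log₂(0.1426) = 0.40070
H(P) = 0.06592 + 0.20231 + 0.40070 = 0.66893 bits

log₂(3) = 1.58496 bits

D_KL(P||U) = 1.58496 - 0.66893 = 0.91603 ≈ 0.9160 bits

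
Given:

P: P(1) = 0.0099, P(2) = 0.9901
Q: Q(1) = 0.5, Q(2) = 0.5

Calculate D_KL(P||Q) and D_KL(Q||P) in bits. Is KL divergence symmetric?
D_KL(P||Q) = 0.9199 bits, D_KL(Q||P) = 2.3364 bits. No, KL divergence is not symmetric.

D_KL(P||Q) = Σ P(x) log₂(P(x)/Q(x))

Computing term by term:
  P(1)·log₂(P(1)/Q(1)) = 0.0099·log₂(0.0099/0.5) = -0.05602
  P(2)·log₂(P(2)/Q(2)) = 0.9901·log₂(0.9901/0.5) = 0.97589

D_KL(P||Q) = -0.05602 + 0.97589 = 0.91987 ≈ 0.9199 bits

D_KL(Q||P) = Σ Q(x) log₂(Q(x)/P(x))

Computing term by term:
  Q(1)·log₂(Q(1)/P(1)) = 0.5·log₂(0.5/0.0099) = 2.82918
  Q(2)·log₂(Q(2)/P(2)) = 0.5·log₂(0.5/0.9901) = -0.49282

D_KL(Q||P) = 2.82918 - 0.49282 = 2.33636 ≈ 2.3364 bits

These are NOT equal (difference: 1.4165 bits). KL divergence is asymmetric: D_KL(P||Q) ≠ D_KL(Q||P) in general.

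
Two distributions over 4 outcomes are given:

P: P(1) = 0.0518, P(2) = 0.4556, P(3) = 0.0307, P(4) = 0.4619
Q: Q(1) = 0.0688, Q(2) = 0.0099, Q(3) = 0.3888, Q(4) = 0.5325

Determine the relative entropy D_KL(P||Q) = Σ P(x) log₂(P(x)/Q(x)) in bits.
2.2884 bits

D_KL(P||Q) = Σ P(x) log₂(P(x)/Q(x))

Computing term by term:
  P(1)·log₂(P(1)/Q(1)) = 0.0518·log₂(0.0518/0.0688) = -0.02121
  P(2)·log₂(P(2)/Q(2)) = 0.4556·log₂(0.4556/0.0099) = 2.51682
  P(3)·log₂(P(3)/Q(3)) = 0.0307·log₂(0.0307/0.3888) = -0.11245
  P(4)·log₂(P(4)/Q(4)) = 0.4619·log₂(0.4619/0.5325) = -0.09478

D_KL(P||Q) = -0.02121 + 2.51682 - 0.11245 - 0.09478 = 2.28838 ≈ 2.2884 bits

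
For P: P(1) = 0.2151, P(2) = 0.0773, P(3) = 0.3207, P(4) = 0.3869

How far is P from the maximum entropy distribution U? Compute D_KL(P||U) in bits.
0.1814 bits

U(i) = 1/4 for all i

D_KL(P||U) = Σ P(x) log₂(P(x) / (1/4))
           = Σ P(x) log₂(P(x)) + log₂(4)
           = log₂(4) - H(P)

H(P) = -Σ P(x) log₂(P(x)):
  -P(1)·log₂(P(1)) = -(0.2151)·log₂(0.2151) = 0.47686
  -P(2)·log₂(P(2)) = -(0.0773)·log₂(0.0773) = 0.28550
  -P(3)·log₂(P(3)) = -(0.3207)·log₂(0.3207) = 0.52617
  -P(4)·log₂(P(4)) = -(0.3869)·log₂(0.3869) = 0.53004
H(P) = 0.47686 + 0.28550 + 0.52617 + 0.53004 = 1.81857 bits

log₂(4) = 2.00000 bits

D_KL(P||U) = 2.00000 - 1.81857 = 0.18143 ≈ 0.1814 bits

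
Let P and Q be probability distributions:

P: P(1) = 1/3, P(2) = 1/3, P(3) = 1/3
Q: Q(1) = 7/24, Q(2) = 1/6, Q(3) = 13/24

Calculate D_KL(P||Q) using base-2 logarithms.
0.1641 bits

D_KL(P||Q) = Σ P(x) log₂(P(x)/Q(x))

Computing term by term:
  P(1)·log₂(P(1)/Q(1)) = (1/3)·log₂((1/3)/(7/24)) = 0.06422
  P(2)·log₂(P(2)/Q(2)) = (1/3)·log₂((1/3)/(1/6)) = 0.33333
  P(3)·log₂(P(3)/Q(3)) = (1/3)·log₂((1/3)/(13/24)) = -0.23348

D_KL(P||Q) = 0.06422 + 0.33333 - 0.23348 = 0.16407 ≈ 0.1641 bits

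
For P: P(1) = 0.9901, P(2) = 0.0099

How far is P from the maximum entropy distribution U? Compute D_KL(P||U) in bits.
0.9199 bits

U(i) = 1/2 for all i

D_KL(P||U) = Σ P(x) log₂(P(x) / (1/2))
           = Σ P(x) log₂(P(x)) + log₂(2)
           = log₂(2) - H(P)

H(P) = -Σ P(x) log₂(P(x)):
  -P(1)·log₂(P(1)) = -(0.9901)·log₂(0.9901) = 0.01421
  -P(2)·log₂(P(2)) = -(0.0099)·log₂(0.0099) = 0.06592
H(P) = 0.01421 + 0.06592 = 0.08013 bits

log₂(2) = 1.00000 bits

D_KL(P||U) = 1.00000 - 0.08013 = 0.91987 ≈ 0.9199 bits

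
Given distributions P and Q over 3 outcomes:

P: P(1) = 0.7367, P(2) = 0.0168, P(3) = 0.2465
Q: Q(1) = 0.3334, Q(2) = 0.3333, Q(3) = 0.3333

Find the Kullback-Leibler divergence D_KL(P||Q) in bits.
0.6630 bits

D_KL(P||Q) = Σ P(x) log₂(P(x)/Q(x))

Computing term by term:
  P(1)·log₂(P(1)/Q(1)) = 0.7367·log₂(0.7367/0.3334) = 0.84265
  P(2)·log₂(P(2)/Q(2)) = 0.0168·log₂(0.0168/0.3333) = -0.07241
  P(3)·log₂(P(3)/Q(3)) = 0.2465·log₂(0.2465/0.3333) = -0.10729

D_KL(P||Q) = 0.84265 - 0.07241 - 0.10729 = 0.66295 ≈ 0.6630 bits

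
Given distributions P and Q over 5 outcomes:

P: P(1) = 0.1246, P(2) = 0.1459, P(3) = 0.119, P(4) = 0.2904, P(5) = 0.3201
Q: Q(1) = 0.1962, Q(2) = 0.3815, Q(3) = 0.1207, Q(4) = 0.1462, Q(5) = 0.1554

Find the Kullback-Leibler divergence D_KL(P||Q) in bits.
0.3349 bits

D_KL(P||Q) = Σ P(x) log₂(P(x)/Q(x))

Computing term by term:
  P(1)·log₂(P(1)/Q(1)) = 0.1246·log₂(0.1246/0.1962) = -0.08162
  P(2)·log₂(P(2)/Q(2)) = 0.1459·log₂(0.1459/0.3815) = -0.20232
  P(3)·log₂(P(3)/Q(3)) = 0.119·log₂(0.119/0.1207) = -0.00244
  P(4)·log₂(P(4)/Q(4)) = 0.2904·log₂(0.2904/0.1462) = 0.28752
  P(5)·log₂(P(5)/Q(5)) = 0.3201·log₂(0.3201/0.1554) = 0.33372

D_KL(P||Q) = -0.08162 - 0.20232 - 0.00244 + 0.28752 + 0.33372 = 0.33486 ≈ 0.3349 bits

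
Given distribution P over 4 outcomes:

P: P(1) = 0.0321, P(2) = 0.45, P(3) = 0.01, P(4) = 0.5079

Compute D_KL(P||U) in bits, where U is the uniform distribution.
0.7595 bits

U(i) = 1/4 for all i

D_KL(P||U) = Σ P(x) log₂(P(x) / (1/4))
           = Σ P(x) log₂(P(x)) + log₂(4)
           = log₂(4) - H(P)

H(P) = -Σ P(x) log₂(P(x)):
  -P(1)·log₂(P(1)) = -(0.0321)·log₂(0.0321) = 0.15926
  -P(2)·log₂(P(2)) = -(0.45)·log₂(0.45) = 0.51840
  -P(3)·log₂(P(3)) = -(0.01)·log₂(0.01) = 0.06644
  -P(4)·log₂(P(4)) = -(0.5079)·log₂(0.5079) = 0.49641
H(P) = 0.15926 + 0.51840 + 0.06644 + 0.49641 = 1.24051 bits

log₂(4) = 2.00000 bits

D_KL(P||U) = 2.00000 - 1.24051 = 0.75949 ≈ 0.7595 bits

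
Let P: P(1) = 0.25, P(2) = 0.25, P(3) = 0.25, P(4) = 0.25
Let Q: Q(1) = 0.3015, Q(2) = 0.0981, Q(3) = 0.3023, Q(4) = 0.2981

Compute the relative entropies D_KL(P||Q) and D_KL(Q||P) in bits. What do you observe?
D_KL(P||Q) = 0.1379 bits, D_KL(Q||P) = 0.1076 bits. The two directions give different values (D_KL(P||Q) exceeds D_KL(Q||P) by 0.0303 bits): KL divergence is asymmetric.

D_KL(P||Q) = Σ P(x) log₂(P(x)/Q(x))

Computing term by term:
  P(1)·log₂(P(1)/Q(1)) = 0.25·log₂(0.25/0.3015) = -0.06756
  P(2)·log₂(P(2)/Q(2)) = 0.25·log₂(0.25/0.0981) = 0.33740
  P(3)·log₂(P(3)/Q(3)) = 0.25·log₂(0.25/0.3023) = -0.06851
  P(4)·log₂(P(4)/Q(4)) = 0.25·log₂(0.25/0.2981) = -0.06347

D_KL(P||Q) = -0.06756 + 0.33740 - 0.06851 - 0.06347 = 0.13786 ≈ 0.1379 bits

D_KL(Q||P) = Σ Q(x) log₂(Q(x)/P(x))

Computing term by term:
  Q(1)·log₂(Q(1)/P(1)) = 0.3015·log₂(0.3015/0.25) = 0.08147
  Q(2)·log₂(Q(2)/P(2)) = 0.0981·log₂(0.0981/0.25) = -0.13240
  Q(3)·log₂(Q(3)/P(3)) = 0.3023·log₂(0.3023/0.25) = 0.08285
  Q(4)·log₂(Q(4)/P(4)) = 0.2981·log₂(0.2981/0.25) = 0.07568

D_KL(Q||P) = 0.08147 - 0.13240 + 0.08285 + 0.07568 = 0.10760 ≈ 0.1076 bits

These are NOT equal (difference: 0.0303 bits). KL divergence is asymmetric: D_KL(P||Q) ≠ D_KL(Q||P) in general.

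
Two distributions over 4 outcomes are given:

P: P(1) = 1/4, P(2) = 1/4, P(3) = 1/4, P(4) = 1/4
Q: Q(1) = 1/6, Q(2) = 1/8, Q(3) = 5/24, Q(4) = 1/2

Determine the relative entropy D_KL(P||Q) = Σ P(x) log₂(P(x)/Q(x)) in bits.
0.2120 bits

D_KL(P||Q) = Σ P(x) log₂(P(x)/Q(x))

Computing term by term:
  P(1)·log₂(P(1)/Q(1)) = (1/4)·log₂((1/4)/(1/6)) = 0.14624
  P(2)·log₂(P(2)/Q(2)) = (1/4)·log₂((1/4)/(1/8)) = 0.25000
  P(3)·log₂(P(3)/Q(3)) = (1/4)·log₂((1/4)/(5/24)) = 0.06576
  P(4)·log₂(P(4)/Q(4)) = (1/4)·log₂((1/4)/(1/2)) = -0.25000

D_KL(P||Q) = 0.14624 + 0.25000 + 0.06576 - 0.25000 = 0.21200 ≈ 0.2120 bits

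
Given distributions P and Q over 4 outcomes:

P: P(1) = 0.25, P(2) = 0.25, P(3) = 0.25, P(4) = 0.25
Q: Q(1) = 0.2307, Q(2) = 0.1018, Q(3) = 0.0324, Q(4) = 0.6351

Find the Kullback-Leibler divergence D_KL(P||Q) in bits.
0.7537 bits

D_KL(P||Q) = Σ P(x) log₂(P(x)/Q(x))

Computing term by term:
  P(1)·log₂(P(1)/Q(1)) = 0.25·log₂(0.25/0.2307) = 0.02898
  P(2)·log₂(P(2)/Q(2)) = 0.25·log₂(0.25/0.1018) = 0.32405
  P(3)·log₂(P(3)/Q(3)) = 0.25·log₂(0.25/0.0324) = 0.73697
  P(4)·log₂(P(4)/Q(4)) = 0.25·log₂(0.25/0.6351) = -0.33626

D_KL(P||Q) = 0.02898 + 0.32405 + 0.73697 - 0.33626 = 0.75374 ≈ 0.7537 bits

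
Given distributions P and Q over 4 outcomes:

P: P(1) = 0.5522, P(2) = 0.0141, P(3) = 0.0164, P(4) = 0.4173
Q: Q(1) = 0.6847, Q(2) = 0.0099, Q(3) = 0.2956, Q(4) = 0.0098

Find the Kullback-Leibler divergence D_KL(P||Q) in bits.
2.0259 bits

D_KL(P||Q) = Σ P(x) log₂(P(x)/Q(x))

Computing term by term:
  P(1)·log₂(P(1)/Q(1)) = 0.5522·log₂(0.5522/0.6847) = -0.17134
  P(2)·log₂(P(2)/Q(2)) = 0.0141·log₂(0.0141/0.0099) = 0.00719
  P(3)·log₂(P(3)/Q(3)) = 0.0164·log₂(0.0164/0.2956) = -0.06842
  P(4)·log₂(P(4)/Q(4)) = 0.4173·log₂(0.4173/0.0098) = 2.25849

D_KL(P||Q) = -0.17134 + 0.00719 - 0.06842 + 2.25849 = 2.02592 ≈ 2.0259 bits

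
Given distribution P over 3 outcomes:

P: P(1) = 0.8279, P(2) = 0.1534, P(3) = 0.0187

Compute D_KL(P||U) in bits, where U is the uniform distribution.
0.8371 bits

U(i) = 1/3 for all i

D_KL(P||U) = Σ P(x) log₂(P(x) / (1/3))
           = Σ P(x) log₂(P(x)) + log₂(3)
           = log₂(3) - H(P)

H(P) = -Σ P(x) log₂(P(x)):
  -P(1)·log₂(P(1)) = -(0.8279)·log₂(0.8279) = 0.22558
  -P(2)·log₂(P(2)) = -(0.1534)·log₂(0.1534) = 0.41489
  -P(3)·log₂(P(3)) = -(0.0187)·log₂(0.0187) = 0.10735
H(P) = 0.22558 + 0.41489 + 0.10735 = 0.74782 bits

log₂(3) = 1.58496 bits

D_KL(P||U) = 1.58496 - 0.74782 = 0.83714 ≈ 0.8371 bits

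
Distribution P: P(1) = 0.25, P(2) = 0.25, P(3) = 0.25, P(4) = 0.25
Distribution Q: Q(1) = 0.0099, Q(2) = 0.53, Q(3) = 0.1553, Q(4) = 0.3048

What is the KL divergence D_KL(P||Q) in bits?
0.9938 bits

D_KL(P||Q) = Σ P(x) log₂(P(x)/Q(x))

Computing term by term:
  P(1)·log₂(P(1)/Q(1)) = 0.25·log₂(0.25/0.0099) = 1.16459
  P(2)·log₂(P(2)/Q(2)) = 0.25·log₂(0.25/0.53) = -0.27102
  P(3)·log₂(P(3)/Q(3)) = 0.25·log₂(0.25/0.1553) = 0.17172
  P(4)·log₂(P(4)/Q(4)) = 0.25·log₂(0.25/0.3048) = -0.07148

D_KL(P||Q) = 1.16459 - 0.27102 + 0.17172 - 0.07148 = 0.99381 ≈ 0.9938 bits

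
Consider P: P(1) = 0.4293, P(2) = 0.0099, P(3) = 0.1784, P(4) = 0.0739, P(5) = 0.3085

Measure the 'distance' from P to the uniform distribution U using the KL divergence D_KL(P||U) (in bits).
0.4875 bits

U(i) = 1/5 for all i

D_KL(P||U) = Σ P(x) log₂(P(x) / (1/5))
           = Σ P(x) log₂(P(x)) + log₂(5)
           = log₂(5) - H(P)

H(P) = -Σ P(x) log₂(P(x)):
  -P(1)·log₂(P(1)) = -(0.4293)·log₂(0.4293) = 0.52372
  -P(2)·log₂(P(2)) = -(0.0099)·log₂(0.0099) = 0.06592
  -P(3)·log₂(P(3)) = -(0.1784)·log₂(0.1784) = 0.44365
  -P(4)·log₂(P(4)) = -(0.0739)·log₂(0.0739) = 0.27774
  -P(5)·log₂(P(5)) = -(0.3085)·log₂(0.3085) = 0.52342
H(P) = 0.52372 + 0.06592 + 0.44365 + 0.27774 + 0.52342 = 1.83445 bits

log₂(5) = 2.32193 bits

D_KL(P||U) = 2.32193 - 1.83445 = 0.48748 ≈ 0.4875 bits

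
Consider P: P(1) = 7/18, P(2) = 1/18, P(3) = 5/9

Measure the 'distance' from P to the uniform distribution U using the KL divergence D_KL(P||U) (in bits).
0.3523 bits

U(i) = 1/3 for all i

D_KL(P||U) = Σ P(x) log₂(P(x) / (1/3))
           = Σ P(x) log₂(P(x)) + log₂(3)
           = log₂(3) - H(P)

H(P) = -Σ P(x) log₂(P(x)):
  -P(1)·log₂(P(1)) = -(7/18)·log₂(7/18) = 0.52989
  -P(2)·log₂(P(2)) = -(1/18)·log₂(1/18) = 0.23166
  -P(3)·log₂(P(3)) = -(5/9)·log₂(5/9) = 0.47111
H(P) = 0.52989 + 0.23166 + 0.47111 = 1.23266 bits

log₂(3) = 1.58496 bits

D_KL(P||U) = 1.58496 - 1.23266 = 0.35230 ≈ 0.3523 bits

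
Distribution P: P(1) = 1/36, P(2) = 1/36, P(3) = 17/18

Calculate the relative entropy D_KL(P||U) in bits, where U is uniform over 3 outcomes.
1.2199 bits

U(i) = 1/3 for all i

D_KL(P||U) = Σ P(x) log₂(P(x) / (1/3))
           = Σ P(x) log₂(P(x)) + log₂(3)
           = log₂(3) - H(P)

H(P) = -Σ P(x) log₂(P(x)):
  -P(1)·log₂(P(1)) = -(1/36)·log₂(1/36) = 0.14361
  -P(2)·log₂(P(2)) = -(1/36)·log₂(1/36) = 0.14361
  -P(3)·log₂(P(3)) = -(17/18)·log₂(17/18) = 0.07788
H(P) = 0.14361 + 0.14361 + 0.07788 = 0.36510 bits

log₂(3) = 1.58496 bits

D_KL(P||U) = 1.58496 - 0.36510 = 1.21986 ≈ 1.2199 bits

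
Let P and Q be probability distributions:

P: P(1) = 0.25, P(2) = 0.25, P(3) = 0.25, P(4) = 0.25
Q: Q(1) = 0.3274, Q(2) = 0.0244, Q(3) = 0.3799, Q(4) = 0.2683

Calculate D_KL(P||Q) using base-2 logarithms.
0.5656 bits

D_KL(P||Q) = Σ P(x) log₂(P(x)/Q(x))

Computing term by term:
  P(1)·log₂(P(1)/Q(1)) = 0.25·log₂(0.25/0.3274) = -0.09728
  P(2)·log₂(P(2)/Q(2)) = 0.25·log₂(0.25/0.0244) = 0.83924
  P(3)·log₂(P(3)/Q(3)) = 0.25·log₂(0.25/0.3799) = -0.15092
  P(4)·log₂(P(4)/Q(4)) = 0.25·log₂(0.25/0.2683) = -0.02548

D_KL(P||Q) = -0.09728 + 0.83924 - 0.15092 - 0.02548 = 0.56556 ≈ 0.5656 bits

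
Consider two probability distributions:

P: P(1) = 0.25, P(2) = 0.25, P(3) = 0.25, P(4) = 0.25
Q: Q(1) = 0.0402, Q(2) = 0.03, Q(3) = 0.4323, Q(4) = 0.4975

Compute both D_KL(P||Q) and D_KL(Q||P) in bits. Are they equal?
D_KL(P||Q) = 0.9782 bits, D_KL(Q||P) = 0.6377 bits. No, they are not equal.

D_KL(P||Q) = Σ P(x) log₂(P(x)/Q(x))

Computing term by term:
  P(1)·log₂(P(1)/Q(1)) = 0.25·log₂(0.25/0.0402) = 0.65917
  P(2)·log₂(P(2)/Q(2)) = 0.25·log₂(0.25/0.03) = 0.76472
  P(3)·log₂(P(3)/Q(3)) = 0.25·log₂(0.25/0.4323) = -0.19753
  P(4)·log₂(P(4)/Q(4)) = 0.25·log₂(0.25/0.4975) = -0.24819

D_KL(P||Q) = 0.65917 + 0.76472 - 0.19753 - 0.24819 = 0.97817 ≈ 0.9782 bits

D_KL(Q||P) = Σ Q(x) log₂(Q(x)/P(x))

Computing term by term:
  Q(1)·log₂(Q(1)/P(1)) = 0.0402·log₂(0.0402/0.25) = -0.10599
  Q(2)·log₂(Q(2)/P(2)) = 0.03·log₂(0.03/0.25) = -0.09177
  Q(3)·log₂(Q(3)/P(3)) = 0.4323·log₂(0.4323/0.25) = 0.34156
  Q(4)·log₂(Q(4)/P(4)) = 0.4975·log₂(0.4975/0.25) = 0.49390

D_KL(Q||P) = -0.10599 - 0.09177 + 0.34156 + 0.49390 = 0.63770 ≈ 0.6377 bits

These are NOT equal (difference: 0.3405 bits). KL divergence is asymmetric: D_KL(P||Q) ≠ D_KL(Q||P) in general.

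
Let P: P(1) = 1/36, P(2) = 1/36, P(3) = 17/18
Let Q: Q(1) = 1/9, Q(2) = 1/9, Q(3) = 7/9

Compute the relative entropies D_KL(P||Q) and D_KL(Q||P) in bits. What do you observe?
D_KL(P||Q) = 0.1534 bits, D_KL(Q||P) = 0.2266 bits. The two directions give different values (D_KL(Q||P) exceeds D_KL(P||Q) by 0.0732 bits): KL divergence is asymmetric.

D_KL(P||Q) = Σ P(x) log₂(P(x)/Q(x))

Computing term by term:
  P(1)·log₂(P(1)/Q(1)) = (1/36)·log₂((1/36)/(1/9)) = -0.05556
  P(2)·log₂(P(2)/Q(2)) = (1/36)·log₂((1/36)/(1/9)) = -0.05556
  P(3)·log₂(P(3)/Q(3)) = (17/18)·log₂((17/18)/(7/9)) = 0.26455

D_KL(P||Q) = -0.05556 - 0.05556 + 0.26455 = 0.15343 ≈ 0.1534 bits

D_KL(Q||P) = Σ Q(x) log₂(Q(x)/P(x))

Computing term by term:
  Q(1)·log₂(Q(1)/P(1)) = (1/9)·log₂((1/9)/(1/36)) = 0.22222
  Q(2)·log₂(Q(2)/P(2)) = (1/9)·log₂((1/9)/(1/36)) = 0.22222
  Q(3)·log₂(Q(3)/P(3)) = (7/9)·log₂((7/9)/(17/18)) = -0.21786

D_KL(Q||P) = 0.22222 + 0.22222 - 0.21786 = 0.22658 ≈ 0.2266 bits

These are NOT equal (difference: 0.0732 bits). KL divergence is asymmetric: D_KL(P||Q) ≠ D_KL(Q||P) in general.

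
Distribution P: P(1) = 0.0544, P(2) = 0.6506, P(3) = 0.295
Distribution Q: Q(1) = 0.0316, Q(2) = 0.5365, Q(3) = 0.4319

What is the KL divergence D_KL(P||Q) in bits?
0.0614 bits

D_KL(P||Q) = Σ P(x) log₂(P(x)/Q(x))

Computing term by term:
  P(1)·log₂(P(1)/Q(1)) = 0.0544·log₂(0.0544/0.0316) = 0.04263
  P(2)·log₂(P(2)/Q(2)) = 0.6506·log₂(0.6506/0.5365) = 0.18099
  P(3)·log₂(P(3)/Q(3)) = 0.295·log₂(0.295/0.4319) = -0.16224

D_KL(P||Q) = 0.04263 + 0.18099 - 0.16224 = 0.06138 ≈ 0.0614 bits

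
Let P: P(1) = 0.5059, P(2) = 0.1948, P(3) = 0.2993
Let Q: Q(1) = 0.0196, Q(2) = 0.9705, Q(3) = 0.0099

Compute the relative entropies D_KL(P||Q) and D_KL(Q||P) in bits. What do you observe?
D_KL(P||Q) = 3.3933 bits, D_KL(Q||P) = 2.1078 bits. The two directions give different values (D_KL(P||Q) exceeds D_KL(Q||P) by 1.2855 bits): KL divergence is asymmetric.

D_KL(P||Q) = Σ P(x) log₂(P(x)/Q(x))

Computing term by term:
  P(1)·log₂(P(1)/Q(1)) = 0.5059·log₂(0.5059/0.0196) = 2.37263
  P(2)·log₂(P(2)/Q(2)) = 0.1948·log₂(0.1948/0.9705) = -0.45130
  P(3)·log₂(P(3)/Q(3)) = 0.2993·log₂(0.2993/0.0099) = 1.47196

D_KL(P||Q) = 2.37263 - 0.45130 + 1.47196 = 3.39329 ≈ 3.3933 bits

D_KL(Q||P) = Σ Q(x) log₂(Q(x)/P(x))

Computing term by term:
  Q(1)·log₂(Q(1)/P(1)) = 0.0196·log₂(0.0196/0.5059) = -0.09192
  Q(2)·log₂(Q(2)/P(2)) = 0.9705·log₂(0.9705/0.1948) = 2.24839
  Q(3)·log₂(Q(3)/P(3)) = 0.0099·log₂(0.0099/0.2993) = -0.04869

D_KL(Q||P) = -0.09192 + 2.24839 - 0.04869 = 2.10778 ≈ 2.1078 bits

These are NOT equal (difference: 1.2855 bits). KL divergence is asymmetric: D_KL(P||Q) ≠ D_KL(Q||P) in general.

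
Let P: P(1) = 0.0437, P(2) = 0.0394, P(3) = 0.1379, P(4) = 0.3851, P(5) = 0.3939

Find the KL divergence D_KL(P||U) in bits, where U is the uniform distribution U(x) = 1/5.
0.4870 bits

U(i) = 1/5 for all i

D_KL(P||U) = Σ P(x) log₂(P(x) / (1/5))
           = Σ P(x) log₂(P(x)) + log₂(5)
           = log₂(5) - H(P)

H(P) = -Σ P(x) log₂(P(x)):
  -P(1)·log₂(P(1)) = -(0.0437)·log₂(0.0437) = 0.19736
  -P(2)·log₂(P(2)) = -(0.0394)·log₂(0.0394) = 0.18383
  -P(3)·log₂(P(3)) = -(0.1379)·log₂(0.1379) = 0.39416
  -P(4)·log₂(P(4)) = -(0.3851)·log₂(0.3851) = 0.53017
  -P(5)·log₂(P(5)) = -(0.3939)·log₂(0.3939) = 0.52944
H(P) = 0.19736 + 0.18383 + 0.39416 + 0.53017 + 0.52944 = 1.83496 bits

log₂(5) = 2.32193 bits

D_KL(P||U) = 2.32193 - 1.83496 = 0.48697 ≈ 0.4870 bits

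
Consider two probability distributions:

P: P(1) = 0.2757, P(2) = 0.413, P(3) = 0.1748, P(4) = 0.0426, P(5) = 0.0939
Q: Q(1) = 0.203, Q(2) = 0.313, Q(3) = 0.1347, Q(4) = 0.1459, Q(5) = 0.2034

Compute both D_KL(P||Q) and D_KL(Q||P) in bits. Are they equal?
D_KL(P||Q) = 0.1723 bits, D_KL(Q||P) = 0.2205 bits. No, they are not equal.

D_KL(P||Q) = Σ P(x) log₂(P(x)/Q(x))

Computing term by term:
  P(1)·log₂(P(1)/Q(1)) = 0.2757·log₂(0.2757/0.203) = 0.12175
  P(2)·log₂(P(2)/Q(2)) = 0.413·log₂(0.413/0.313) = 0.16519
  P(3)·log₂(P(3)/Q(3)) = 0.1748·log₂(0.1748/0.1347) = 0.06572
  P(4)·log₂(P(4)/Q(4)) = 0.0426·log₂(0.0426/0.1459) = -0.07566
  P(5)·log₂(P(5)/Q(5)) = 0.0939·log₂(0.0939/0.2034) = -0.10471

D_KL(P||Q) = 0.12175 + 0.16519 + 0.06572 - 0.07566 - 0.10471 = 0.17229 ≈ 0.1723 bits

D_KL(Q||P) = Σ Q(x) log₂(Q(x)/P(x))

Computing term by term:
  Q(1)·log₂(Q(1)/P(1)) = 0.203·log₂(0.203/0.2757) = -0.08965
  Q(2)·log₂(Q(2)/P(2)) = 0.313·log₂(0.313/0.413) = -0.12519
  Q(3)·log₂(Q(3)/P(3)) = 0.1347·log₂(0.1347/0.1748) = -0.05064
  Q(4)·log₂(Q(4)/P(4)) = 0.1459·log₂(0.1459/0.0426) = 0.25913
  Q(5)·log₂(Q(5)/P(5)) = 0.2034·log₂(0.2034/0.0939) = 0.22682

D_KL(Q||P) = -0.08965 - 0.12519 - 0.05064 + 0.25913 + 0.22682 = 0.22047 ≈ 0.2205 bits

These are NOT equal (difference: 0.0482 bits). KL divergence is asymmetric: D_KL(P||Q) ≠ D_KL(Q||P) in general.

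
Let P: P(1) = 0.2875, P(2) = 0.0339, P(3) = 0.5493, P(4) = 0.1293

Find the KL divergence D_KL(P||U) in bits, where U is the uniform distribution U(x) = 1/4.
0.4611 bits

U(i) = 1/4 for all i

D_KL(P||U) = Σ P(x) log₂(P(x) / (1/4))
           = Σ P(x) log₂(P(x)) + log₂(4)
           = log₂(4) - H(P)

H(P) = -Σ P(x) log₂(P(x)):
  -P(1)·log₂(P(1)) = -(0.2875)·log₂(0.2875) = 0.51703
  -P(2)·log₂(P(2)) = -(0.0339)·log₂(0.0339) = 0.16552
  -P(3)·log₂(P(3)) = -(0.5493)·log₂(0.5493) = 0.47478
  -P(4)·log₂(P(4)) = -(0.1293)·log₂(0.1293) = 0.38159
H(P) = 0.51703 + 0.16552 + 0.47478 + 0.38159 = 1.53892 bits

log₂(4) = 2.00000 bits

D_KL(P||U) = 2.00000 - 1.53892 = 0.46108 ≈ 0.4611 bits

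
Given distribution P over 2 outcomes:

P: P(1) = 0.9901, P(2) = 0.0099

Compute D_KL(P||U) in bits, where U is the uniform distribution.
0.9199 bits

U(i) = 1/2 for all i

D_KL(P||U) = Σ P(x) log₂(P(x) / (1/2))
           = Σ P(x) log₂(P(x)) + log₂(2)
           = log₂(2) - H(P)

H(P) = -Σ P(x) log₂(P(x)):
  -P(1)·log₂(P(1)) = -(0.9901)·log₂(0.9901) = 0.01421
  -P(2)·log₂(P(2)) = -(0.0099)·log₂(0.0099) = 0.06592
H(P) = 0.01421 + 0.06592 = 0.08013 bits

log₂(2) = 1.00000 bits

D_KL(P||U) = 1.00000 - 0.08013 = 0.91987 ≈ 0.9199 bits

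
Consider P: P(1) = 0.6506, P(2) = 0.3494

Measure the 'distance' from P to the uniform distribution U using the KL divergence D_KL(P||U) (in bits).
0.0665 bits

U(i) = 1/2 for all i

D_KL(P||U) = Σ P(x) log₂(P(x) / (1/2))
           = Σ P(x) log₂(P(x)) + log₂(2)
           = log₂(2) - H(P)

H(P) = -Σ P(x) log₂(P(x)):
  -P(1)·log₂(P(1)) = -(0.6506)·log₂(0.6506) = 0.40347
  -P(2)·log₂(P(2)) = -(0.3494)·log₂(0.3494) = 0.53006
H(P) = 0.40347 + 0.53006 = 0.93353 bits

log₂(2) = 1.00000 bits

D_KL(P||U) = 1.00000 - 0.93353 = 0.06647 ≈ 0.0665 bits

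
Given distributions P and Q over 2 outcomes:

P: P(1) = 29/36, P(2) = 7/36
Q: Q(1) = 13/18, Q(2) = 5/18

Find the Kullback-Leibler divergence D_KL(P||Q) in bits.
0.0269 bits

D_KL(P||Q) = Σ P(x) log₂(P(x)/Q(x))

Computing term by term:
  P(1)·log₂(P(1)/Q(1)) = (29/36)·log₂((29/36)/(13/18)) = 0.12691
  P(2)·log₂(P(2)/Q(2)) = (7/36)·log₂((7/36)/(5/18)) = -0.10006

D_KL(P||Q) = 0.12691 - 0.10006 = 0.02685 ≈ 0.0269 bits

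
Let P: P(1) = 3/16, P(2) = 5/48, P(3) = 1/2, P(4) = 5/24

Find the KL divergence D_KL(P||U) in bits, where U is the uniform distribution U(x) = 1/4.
0.2358 bits

U(i) = 1/4 for all i

D_KL(P||U) = Σ P(x) log₂(P(x) / (1/4))
           = Σ P(x) log₂(P(x)) + log₂(4)
           = log₂(4) - H(P)

H(P) = -Σ P(x) log₂(P(x)):
  -P(1)·log₂(P(1)) = -(3/16)·log₂(3/16) = 0.45282
  -P(2)·log₂(P(2)) = -(5/48)·log₂(5/48) = 0.33990
  -P(3)·log₂(P(3)) = -(1/2)·log₂(1/2) = 0.50000
  -P(4)·log₂(P(4)) = -(5/24)·log₂(5/24) = 0.47147
H(P) = 0.45282 + 0.33990 + 0.50000 + 0.47147 = 1.76419 bits

log₂(4) = 2.00000 bits

D_KL(P||U) = 2.00000 - 1.76419 = 0.23581 ≈ 0.2358 bits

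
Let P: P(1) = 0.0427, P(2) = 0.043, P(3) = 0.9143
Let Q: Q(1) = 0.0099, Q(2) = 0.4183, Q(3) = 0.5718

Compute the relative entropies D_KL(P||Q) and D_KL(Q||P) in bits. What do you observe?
D_KL(P||Q) = 0.5680 bits, D_KL(Q||P) = 0.9648 bits. The two directions give different values (D_KL(Q||P) exceeds D_KL(P||Q) by 0.3968 bits): KL divergence is asymmetric.

D_KL(P||Q) = Σ P(x) log₂(P(x)/Q(x))

Computing term by term:
  P(1)·log₂(P(1)/Q(1)) = 0.0427·log₂(0.0427/0.0099) = 0.09004
  P(2)·log₂(P(2)/Q(2)) = 0.043·log₂(0.043/0.4183) = -0.14113
  P(3)·log₂(P(3)/Q(3)) = 0.9143·log₂(0.9143/0.5718) = 0.61912

D_KL(P||Q) = 0.09004 - 0.14113 + 0.61912 = 0.56803 ≈ 0.5680 bits

D_KL(Q||P) = Σ Q(x) log₂(Q(x)/P(x))

Computing term by term:
  Q(1)·log₂(Q(1)/P(1)) = 0.0099·log₂(0.0099/0.0427) = -0.02088
  Q(2)·log₂(Q(2)/P(2)) = 0.4183·log₂(0.4183/0.043) = 1.37291
  Q(3)·log₂(Q(3)/P(3)) = 0.5718·log₂(0.5718/0.9143) = -0.38720

D_KL(Q||P) = -0.02088 + 1.37291 - 0.38720 = 0.96483 ≈ 0.9648 bits

These are NOT equal (difference: 0.3968 bits). KL divergence is asymmetric: D_KL(P||Q) ≠ D_KL(Q||P) in general.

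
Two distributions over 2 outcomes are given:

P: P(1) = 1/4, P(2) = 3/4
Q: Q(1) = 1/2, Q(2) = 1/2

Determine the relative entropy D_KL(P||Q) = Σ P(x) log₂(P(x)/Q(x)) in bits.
0.1887 bits

D_KL(P||Q) = Σ P(x) log₂(P(x)/Q(x))

Computing term by term:
  P(1)·log₂(P(1)/Q(1)) = (1/4)·log₂((1/4)/(1/2)) = -0.25000
  P(2)·log₂(P(2)/Q(2)) = (3/4)·log₂((3/4)/(1/2)) = 0.43872

D_KL(P||Q) = -0.25000 + 0.43872 = 0.18872 ≈ 0.1887 bits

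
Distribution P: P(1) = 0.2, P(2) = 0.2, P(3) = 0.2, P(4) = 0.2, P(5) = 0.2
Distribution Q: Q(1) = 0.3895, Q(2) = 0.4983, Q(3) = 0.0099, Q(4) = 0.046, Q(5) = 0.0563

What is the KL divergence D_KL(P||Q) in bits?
1.2014 bits

D_KL(P||Q) = Σ P(x) log₂(P(x)/Q(x))

Computing term by term:
  P(1)·log₂(P(1)/Q(1)) = 0.2·log₂(0.2/0.3895) = -0.19232
  P(2)·log₂(P(2)/Q(2)) = 0.2·log₂(0.2/0.4983) = -0.26340
  P(3)·log₂(P(3)/Q(3)) = 0.2·log₂(0.2/0.0099) = 0.86729
  P(4)·log₂(P(4)/Q(4)) = 0.2·log₂(0.2/0.046) = 0.42406
  P(5)·log₂(P(5)/Q(5)) = 0.2·log₂(0.2/0.0563) = 0.36576

D_KL(P||Q) = -0.19232 - 0.26340 + 0.86729 + 0.42406 + 0.36576 = 1.20139 ≈ 1.2014 bits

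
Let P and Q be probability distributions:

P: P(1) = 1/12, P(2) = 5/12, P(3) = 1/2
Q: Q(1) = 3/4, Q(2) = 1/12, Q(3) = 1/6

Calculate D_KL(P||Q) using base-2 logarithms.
1.4958 bits

D_KL(P||Q) = Σ P(x) log₂(P(x)/Q(x))

Computing term by term:
  P(1)·log₂(P(1)/Q(1)) = (1/12)·log₂((1/12)/(3/4)) = -0.26416
  P(2)·log₂(P(2)/Q(2)) = (5/12)·log₂((5/12)/(1/12)) = 0.96747
  P(3)·log₂(P(3)/Q(3)) = (1/2)·log₂((1/2)/(1/6)) = 0.79248

D_KL(P||Q) = -0.26416 + 0.96747 + 0.79248 = 1.49579 ≈ 1.4958 bits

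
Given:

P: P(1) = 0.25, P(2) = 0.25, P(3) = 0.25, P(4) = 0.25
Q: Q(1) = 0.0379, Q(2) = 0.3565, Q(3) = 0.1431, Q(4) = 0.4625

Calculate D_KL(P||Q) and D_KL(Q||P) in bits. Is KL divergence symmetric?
D_KL(P||Q) = 0.5318 bits, D_KL(Q||P) = 0.3747 bits. No, KL divergence is not symmetric.

D_KL(P||Q) = Σ P(x) log₂(P(x)/Q(x))

Computing term by term:
  P(1)·log₂(P(1)/Q(1)) = 0.25·log₂(0.25/0.0379) = 0.68041
  P(2)·log₂(P(2)/Q(2)) = 0.25·log₂(0.25/0.3565) = -0.12799
  P(3)·log₂(P(3)/Q(3)) = 0.25·log₂(0.25/0.1431) = 0.20123
  P(4)·log₂(P(4)/Q(4)) = 0.25·log₂(0.25/0.4625) = -0.22188

D_KL(P||Q) = 0.68041 - 0.12799 + 0.20123 - 0.22188 = 0.53177 ≈ 0.5318 bits

D_KL(Q||P) = Σ Q(x) log₂(Q(x)/P(x))

Computing term by term:
  Q(1)·log₂(Q(1)/P(1)) = 0.0379·log₂(0.0379/0.25) = -0.10315
  Q(2)·log₂(Q(2)/P(2)) = 0.3565·log₂(0.3565/0.25) = 0.18252
  Q(3)·log₂(Q(3)/P(3)) = 0.1431·log₂(0.1431/0.25) = -0.11518
  Q(4)·log₂(Q(4)/P(4)) = 0.4625·log₂(0.4625/0.25) = 0.41048

D_KL(Q||P) = -0.10315 + 0.18252 - 0.11518 + 0.41048 = 0.37467 ≈ 0.3747 bits

These are NOT equal (difference: 0.1571 bits). KL divergence is asymmetric: D_KL(P||Q) ≠ D_KL(Q||P) in general.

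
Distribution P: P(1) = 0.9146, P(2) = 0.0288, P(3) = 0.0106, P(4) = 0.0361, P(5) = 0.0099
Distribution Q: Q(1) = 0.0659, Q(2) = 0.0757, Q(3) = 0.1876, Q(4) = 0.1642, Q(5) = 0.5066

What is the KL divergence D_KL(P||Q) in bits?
3.2515 bits

D_KL(P||Q) = Σ P(x) log₂(P(x)/Q(x))

Computing term by term:
  P(1)·log₂(P(1)/Q(1)) = 0.9146·log₂(0.9146/0.0659) = 3.47072
  P(2)·log₂(P(2)/Q(2)) = 0.0288·log₂(0.0288/0.0757) = -0.04015
  P(3)·log₂(P(3)/Q(3)) = 0.0106·log₂(0.0106/0.1876) = -0.04394
  P(4)·log₂(P(4)/Q(4)) = 0.0361·log₂(0.0361/0.1642) = -0.07889
  P(5)·log₂(P(5)/Q(5)) = 0.0099·log₂(0.0099/0.5066) = -0.05621

D_KL(P||Q) = 3.47072 - 0.04015 - 0.04394 - 0.07889 - 0.05621 = 3.25153 ≈ 3.2515 bits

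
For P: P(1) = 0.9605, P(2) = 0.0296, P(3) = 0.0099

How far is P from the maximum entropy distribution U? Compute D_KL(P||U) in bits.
1.3129 bits

U(i) = 1/3 for all i

D_KL(P||U) = Σ P(x) log₂(P(x) / (1/3))
           = Σ P(x) log₂(P(x)) + log₂(3)
           = log₂(3) - H(P)

H(P) = -Σ P(x) log₂(P(x)):
  -P(1)·log₂(P(1)) = -(0.9605)·log₂(0.9605) = 0.05585
  -P(2)·log₂(P(2)) = -(0.0296)·log₂(0.0296) = 0.15032
  -P(3)·log₂(P(3)) = -(0.0099)·log₂(0.0099) = 0.06592
H(P) = 0.05585 + 0.15032 + 0.06592 = 0.27209 bits

log₂(3) = 1.58496 bits

D_KL(P||U) = 1.58496 - 0.27209 = 1.31287 ≈ 1.3129 bits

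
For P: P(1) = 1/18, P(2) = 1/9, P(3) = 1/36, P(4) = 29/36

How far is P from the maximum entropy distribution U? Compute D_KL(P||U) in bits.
1.0212 bits

U(i) = 1/4 for all i

D_KL(P||U) = Σ P(x) log₂(P(x) / (1/4))
           = Σ P(x) log₂(P(x)) + log₂(4)
           = log₂(4) - H(P)

H(P) = -Σ P(x) log₂(P(x)):
  -P(1)·log₂(P(1)) = -(1/18)·log₂(1/18) = 0.23166
  -P(2)·log₂(P(2)) = -(1/9)·log₂(1/9) = 0.35221
  -P(3)·log₂(P(3)) = -(1/36)·log₂(1/36) = 0.14361
  -P(4)·log₂(P(4)) = -(29/36)·log₂(29/36) = 0.25129
H(P) = 0.23166 + 0.35221 + 0.14361 + 0.25129 = 0.97877 bits

log₂(4) = 2.00000 bits

D_KL(P||U) = 2.00000 - 0.97877 = 1.02123 ≈ 1.0212 bits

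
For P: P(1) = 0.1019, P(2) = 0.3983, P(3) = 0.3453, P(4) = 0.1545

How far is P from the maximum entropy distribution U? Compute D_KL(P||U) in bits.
0.1893 bits

U(i) = 1/4 for all i

D_KL(P||U) = Σ P(x) log₂(P(x) / (1/4))
           = Σ P(x) log₂(P(x)) + log₂(4)
           = log₂(4) - H(P)

H(P) = -Σ P(x) log₂(P(x)):
  -P(1)·log₂(P(1)) = -(0.1019)·log₂(0.1019) = 0.33574
  -P(2)·log₂(P(2)) = -(0.3983)·log₂(0.3983) = 0.52897
  -P(3)·log₂(P(3)) = -(0.3453)·log₂(0.3453) = 0.52972
  -P(4)·log₂(P(4)) = -(0.1545)·log₂(0.1545) = 0.41627
H(P) = 0.33574 + 0.52897 + 0.52972 + 0.41627 = 1.81070 bits

log₂(4) = 2.00000 bits

D_KL(P||U) = 2.00000 - 1.81070 = 0.18930 ≈ 0.1893 bits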